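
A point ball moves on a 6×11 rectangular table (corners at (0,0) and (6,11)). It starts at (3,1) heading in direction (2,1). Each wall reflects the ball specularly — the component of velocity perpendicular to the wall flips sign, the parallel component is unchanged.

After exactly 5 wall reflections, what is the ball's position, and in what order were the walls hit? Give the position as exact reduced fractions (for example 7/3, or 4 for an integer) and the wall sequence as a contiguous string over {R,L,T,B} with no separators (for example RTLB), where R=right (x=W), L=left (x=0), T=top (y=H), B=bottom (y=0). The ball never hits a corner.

1. t=3/2 → R at (6,5/2); v=(-2,1)
2. t=3 → L at (0,11/2); v=(2,1)
3. t=3 → R at (6,17/2); v=(-2,1)
4. t=5/2 → T at (1,11); v=(-2,-1)
5. t=1/2 → L at (0,21/2); v=(2,-1)

Final position: (0,21/2)
Wall sequence: RLRTL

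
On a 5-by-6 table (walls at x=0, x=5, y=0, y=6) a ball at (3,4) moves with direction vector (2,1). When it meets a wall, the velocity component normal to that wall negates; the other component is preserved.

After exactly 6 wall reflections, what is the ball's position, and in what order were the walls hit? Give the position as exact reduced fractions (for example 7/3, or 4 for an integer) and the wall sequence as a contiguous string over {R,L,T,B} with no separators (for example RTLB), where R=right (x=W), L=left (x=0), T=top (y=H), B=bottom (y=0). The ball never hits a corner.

1. t=1 → R at (5,5); v=(-2,1)
2. t=1 → T at (3,6); v=(-2,-1)
3. t=3/2 → L at (0,9/2); v=(2,-1)
4. t=5/2 → R at (5,2); v=(-2,-1)
5. t=2 → B at (1,0); v=(-2,1)
6. t=1/2 → L at (0,1/2); v=(2,1)

Final position: (0,1/2)
Wall sequence: RTLRBL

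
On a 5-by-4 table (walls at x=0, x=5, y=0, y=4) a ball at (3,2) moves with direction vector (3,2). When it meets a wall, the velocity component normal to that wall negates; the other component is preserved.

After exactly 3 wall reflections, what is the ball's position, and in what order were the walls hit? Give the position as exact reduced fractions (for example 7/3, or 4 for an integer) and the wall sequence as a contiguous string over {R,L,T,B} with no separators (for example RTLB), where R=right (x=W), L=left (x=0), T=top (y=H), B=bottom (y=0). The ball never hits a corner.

Final position: (0,4/3)
Wall sequence: RTL

1. t=2/3 → R at (5,10/3); v=(-3,2)
2. t=1/3 → T at (4,4); v=(-3,-2)
3. t=4/3 → L at (0,4/3); v=(3,-2)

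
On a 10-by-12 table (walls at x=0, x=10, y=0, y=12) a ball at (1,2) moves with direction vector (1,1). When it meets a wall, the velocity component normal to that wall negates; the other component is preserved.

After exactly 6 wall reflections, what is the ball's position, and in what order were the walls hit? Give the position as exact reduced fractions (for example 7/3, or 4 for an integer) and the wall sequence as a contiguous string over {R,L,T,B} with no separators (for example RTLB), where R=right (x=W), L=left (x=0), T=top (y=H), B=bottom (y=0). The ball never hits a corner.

Final position: (5,12)
Wall sequence: RTLBRT

1. t=9 → R at (10,11); v=(-1,1)
2. t=1 → T at (9,12); v=(-1,-1)
3. t=9 → L at (0,3); v=(1,-1)
4. t=3 → B at (3,0); v=(1,1)
5. t=7 → R at (10,7); v=(-1,1)
6. t=5 → T at (5,12); v=(-1,-1)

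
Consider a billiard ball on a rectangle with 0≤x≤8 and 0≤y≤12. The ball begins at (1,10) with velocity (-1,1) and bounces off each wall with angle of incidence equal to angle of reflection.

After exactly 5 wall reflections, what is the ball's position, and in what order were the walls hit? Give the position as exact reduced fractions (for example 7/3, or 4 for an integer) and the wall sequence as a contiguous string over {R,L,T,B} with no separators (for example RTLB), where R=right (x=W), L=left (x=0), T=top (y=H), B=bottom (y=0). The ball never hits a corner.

Final position: (0,3)
Wall sequence: LTRBL

1. t=1 → L at (0,11); v=(1,1)
2. t=1 → T at (1,12); v=(1,-1)
3. t=7 → R at (8,5); v=(-1,-1)
4. t=5 → B at (3,0); v=(-1,1)
5. t=3 → L at (0,3); v=(1,1)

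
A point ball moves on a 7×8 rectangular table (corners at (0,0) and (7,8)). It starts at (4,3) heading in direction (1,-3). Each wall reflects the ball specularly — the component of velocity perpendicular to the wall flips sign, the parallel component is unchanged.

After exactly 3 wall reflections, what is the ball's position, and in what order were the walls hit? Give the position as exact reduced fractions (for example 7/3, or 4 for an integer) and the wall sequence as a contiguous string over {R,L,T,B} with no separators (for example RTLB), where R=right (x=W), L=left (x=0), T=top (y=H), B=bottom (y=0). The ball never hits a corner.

Final position: (19/3,8)
Wall sequence: BRT

1. t=1 → B at (5,0); v=(1,3)
2. t=2 → R at (7,6); v=(-1,3)
3. t=2/3 → T at (19/3,8); v=(-1,-3)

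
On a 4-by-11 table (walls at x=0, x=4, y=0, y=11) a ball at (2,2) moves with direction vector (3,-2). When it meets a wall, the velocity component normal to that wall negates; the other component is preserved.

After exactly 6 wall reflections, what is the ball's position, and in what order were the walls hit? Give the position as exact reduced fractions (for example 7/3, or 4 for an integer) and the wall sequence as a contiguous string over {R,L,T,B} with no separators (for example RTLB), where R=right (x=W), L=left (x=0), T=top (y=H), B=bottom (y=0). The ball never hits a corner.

1. t=2/3 → R at (4,2/3); v=(-3,-2)
2. t=1/3 → B at (3,0); v=(-3,2)
3. t=1 → L at (0,2); v=(3,2)
4. t=4/3 → R at (4,14/3); v=(-3,2)
5. t=4/3 → L at (0,22/3); v=(3,2)
6. t=4/3 → R at (4,10); v=(-3,2)

Final position: (4,10)
Wall sequence: RBLRLR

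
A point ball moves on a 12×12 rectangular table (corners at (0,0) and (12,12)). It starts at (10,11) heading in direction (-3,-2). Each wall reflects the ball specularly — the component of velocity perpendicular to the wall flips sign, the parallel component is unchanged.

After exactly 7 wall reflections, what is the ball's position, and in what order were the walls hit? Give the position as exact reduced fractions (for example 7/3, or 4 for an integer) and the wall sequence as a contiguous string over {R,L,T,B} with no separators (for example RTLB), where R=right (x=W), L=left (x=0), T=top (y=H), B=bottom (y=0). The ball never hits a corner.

1. t=10/3 → L at (0,13/3); v=(3,-2)
2. t=13/6 → B at (13/2,0); v=(3,2)
3. t=11/6 → R at (12,11/3); v=(-3,2)
4. t=4 → L at (0,35/3); v=(3,2)
5. t=1/6 → T at (1/2,12); v=(3,-2)
6. t=23/6 → R at (12,13/3); v=(-3,-2)
7. t=13/6 → B at (11/2,0); v=(-3,2)

Final position: (11/2,0)
Wall sequence: LBRLTRB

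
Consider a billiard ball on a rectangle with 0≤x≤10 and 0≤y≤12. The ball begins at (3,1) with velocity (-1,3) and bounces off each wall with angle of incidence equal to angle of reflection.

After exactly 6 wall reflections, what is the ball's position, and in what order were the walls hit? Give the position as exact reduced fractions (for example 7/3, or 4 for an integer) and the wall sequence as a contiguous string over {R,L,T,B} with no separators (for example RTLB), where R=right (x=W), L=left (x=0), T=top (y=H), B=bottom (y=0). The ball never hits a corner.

Final position: (22/3,0)
Wall sequence: LTBTRB

1. t=3 → L at (0,10); v=(1,3)
2. t=2/3 → T at (2/3,12); v=(1,-3)
3. t=4 → B at (14/3,0); v=(1,3)
4. t=4 → T at (26/3,12); v=(1,-3)
5. t=4/3 → R at (10,8); v=(-1,-3)
6. t=8/3 → B at (22/3,0); v=(-1,3)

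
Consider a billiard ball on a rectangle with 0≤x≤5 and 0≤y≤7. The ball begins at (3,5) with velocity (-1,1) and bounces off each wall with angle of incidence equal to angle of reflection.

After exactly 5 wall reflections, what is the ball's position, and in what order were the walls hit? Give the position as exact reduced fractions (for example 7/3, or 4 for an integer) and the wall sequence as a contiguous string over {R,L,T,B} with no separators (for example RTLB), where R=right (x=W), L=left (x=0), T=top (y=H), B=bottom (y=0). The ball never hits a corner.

1. t=2 → T at (1,7); v=(-1,-1)
2. t=1 → L at (0,6); v=(1,-1)
3. t=5 → R at (5,1); v=(-1,-1)
4. t=1 → B at (4,0); v=(-1,1)
5. t=4 → L at (0,4); v=(1,1)

Final position: (0,4)
Wall sequence: TLRBL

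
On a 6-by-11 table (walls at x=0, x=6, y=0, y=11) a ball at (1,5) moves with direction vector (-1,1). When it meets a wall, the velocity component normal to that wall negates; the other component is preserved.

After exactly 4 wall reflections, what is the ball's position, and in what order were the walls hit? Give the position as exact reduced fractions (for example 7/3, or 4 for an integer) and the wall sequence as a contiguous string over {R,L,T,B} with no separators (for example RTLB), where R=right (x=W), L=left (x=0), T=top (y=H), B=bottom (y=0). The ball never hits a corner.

Final position: (0,4)
Wall sequence: LTRL

1. t=1 → L at (0,6); v=(1,1)
2. t=5 → T at (5,11); v=(1,-1)
3. t=1 → R at (6,10); v=(-1,-1)
4. t=6 → L at (0,4); v=(1,-1)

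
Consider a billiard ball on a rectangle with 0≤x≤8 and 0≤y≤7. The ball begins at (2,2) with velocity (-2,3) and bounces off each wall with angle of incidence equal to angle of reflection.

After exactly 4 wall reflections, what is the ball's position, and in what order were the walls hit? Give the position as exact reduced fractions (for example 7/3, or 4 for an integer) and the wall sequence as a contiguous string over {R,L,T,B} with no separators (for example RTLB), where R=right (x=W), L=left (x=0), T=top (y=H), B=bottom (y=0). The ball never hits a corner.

Final position: (8,3)
Wall sequence: LTBR

1. t=1 → L at (0,5); v=(2,3)
2. t=2/3 → T at (4/3,7); v=(2,-3)
3. t=7/3 → B at (6,0); v=(2,3)
4. t=1 → R at (8,3); v=(-2,3)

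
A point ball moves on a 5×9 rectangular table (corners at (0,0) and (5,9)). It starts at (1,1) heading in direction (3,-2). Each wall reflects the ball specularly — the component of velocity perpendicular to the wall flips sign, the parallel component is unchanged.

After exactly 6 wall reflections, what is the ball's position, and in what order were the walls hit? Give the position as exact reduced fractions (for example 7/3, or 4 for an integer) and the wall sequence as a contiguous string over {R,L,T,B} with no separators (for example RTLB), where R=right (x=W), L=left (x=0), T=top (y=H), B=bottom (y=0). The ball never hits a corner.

1. t=1/2 → B at (5/2,0); v=(3,2)
2. t=5/6 → R at (5,5/3); v=(-3,2)
3. t=5/3 → L at (0,5); v=(3,2)
4. t=5/3 → R at (5,25/3); v=(-3,2)
5. t=1/3 → T at (4,9); v=(-3,-2)
6. t=4/3 → L at (0,19/3); v=(3,-2)

Final position: (0,19/3)
Wall sequence: BRLRTL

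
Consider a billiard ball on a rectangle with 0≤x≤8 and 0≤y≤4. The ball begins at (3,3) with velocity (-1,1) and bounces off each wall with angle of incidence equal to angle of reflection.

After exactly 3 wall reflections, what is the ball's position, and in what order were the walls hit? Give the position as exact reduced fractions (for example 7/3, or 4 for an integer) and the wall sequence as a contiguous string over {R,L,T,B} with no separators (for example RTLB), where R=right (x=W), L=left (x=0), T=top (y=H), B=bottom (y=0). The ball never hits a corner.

Final position: (2,0)
Wall sequence: TLB

1. t=1 → T at (2,4); v=(-1,-1)
2. t=2 → L at (0,2); v=(1,-1)
3. t=2 → B at (2,0); v=(1,1)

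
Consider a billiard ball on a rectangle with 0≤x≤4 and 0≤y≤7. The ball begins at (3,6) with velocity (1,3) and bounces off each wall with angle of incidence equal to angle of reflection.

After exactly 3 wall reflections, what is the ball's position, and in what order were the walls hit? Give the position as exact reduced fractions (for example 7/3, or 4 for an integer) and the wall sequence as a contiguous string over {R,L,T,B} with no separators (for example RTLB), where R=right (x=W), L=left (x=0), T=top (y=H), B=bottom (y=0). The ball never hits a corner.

Final position: (7/3,0)
Wall sequence: TRB

1. t=1/3 → T at (10/3,7); v=(1,-3)
2. t=2/3 → R at (4,5); v=(-1,-3)
3. t=5/3 → B at (7/3,0); v=(-1,3)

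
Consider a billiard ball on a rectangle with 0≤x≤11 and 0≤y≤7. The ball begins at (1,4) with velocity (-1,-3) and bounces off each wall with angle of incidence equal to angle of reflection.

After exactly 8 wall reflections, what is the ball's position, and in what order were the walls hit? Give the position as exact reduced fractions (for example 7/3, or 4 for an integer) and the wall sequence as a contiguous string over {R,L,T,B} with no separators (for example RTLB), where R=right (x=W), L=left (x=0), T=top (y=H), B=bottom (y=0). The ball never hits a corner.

Final position: (10,7)
Wall sequence: LBTBTBRT

1. t=1 → L at (0,1); v=(1,-3)
2. t=1/3 → B at (1/3,0); v=(1,3)
3. t=7/3 → T at (8/3,7); v=(1,-3)
4. t=7/3 → B at (5,0); v=(1,3)
5. t=7/3 → T at (22/3,7); v=(1,-3)
6. t=7/3 → B at (29/3,0); v=(1,3)
7. t=4/3 → R at (11,4); v=(-1,3)
8. t=1 → T at (10,7); v=(-1,-3)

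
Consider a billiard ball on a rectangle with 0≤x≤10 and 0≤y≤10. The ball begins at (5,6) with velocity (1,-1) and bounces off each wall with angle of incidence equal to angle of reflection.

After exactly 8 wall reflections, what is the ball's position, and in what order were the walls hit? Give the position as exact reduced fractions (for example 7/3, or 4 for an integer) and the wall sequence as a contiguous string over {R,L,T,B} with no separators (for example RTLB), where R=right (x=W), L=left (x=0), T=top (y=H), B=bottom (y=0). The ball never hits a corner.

1. t=5 → R at (10,1); v=(-1,-1)
2. t=1 → B at (9,0); v=(-1,1)
3. t=9 → L at (0,9); v=(1,1)
4. t=1 → T at (1,10); v=(1,-1)
5. t=9 → R at (10,1); v=(-1,-1)
6. t=1 → B at (9,0); v=(-1,1)
7. t=9 → L at (0,9); v=(1,1)
8. t=1 → T at (1,10); v=(1,-1)

Final position: (1,10)
Wall sequence: RBLTRBLT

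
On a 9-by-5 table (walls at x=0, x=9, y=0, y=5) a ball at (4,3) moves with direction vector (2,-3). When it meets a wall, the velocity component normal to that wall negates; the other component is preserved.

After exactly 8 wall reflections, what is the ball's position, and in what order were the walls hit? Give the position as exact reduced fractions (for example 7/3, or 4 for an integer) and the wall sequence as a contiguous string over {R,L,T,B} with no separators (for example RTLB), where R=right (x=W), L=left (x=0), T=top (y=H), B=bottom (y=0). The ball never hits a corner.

Final position: (14/3,5)
Wall sequence: BRTBTLBT

1. t=1 → B at (6,0); v=(2,3)
2. t=3/2 → R at (9,9/2); v=(-2,3)
3. t=1/6 → T at (26/3,5); v=(-2,-3)
4. t=5/3 → B at (16/3,0); v=(-2,3)
5. t=5/3 → T at (2,5); v=(-2,-3)
6. t=1 → L at (0,2); v=(2,-3)
7. t=2/3 → B at (4/3,0); v=(2,3)
8. t=5/3 → T at (14/3,5); v=(2,-3)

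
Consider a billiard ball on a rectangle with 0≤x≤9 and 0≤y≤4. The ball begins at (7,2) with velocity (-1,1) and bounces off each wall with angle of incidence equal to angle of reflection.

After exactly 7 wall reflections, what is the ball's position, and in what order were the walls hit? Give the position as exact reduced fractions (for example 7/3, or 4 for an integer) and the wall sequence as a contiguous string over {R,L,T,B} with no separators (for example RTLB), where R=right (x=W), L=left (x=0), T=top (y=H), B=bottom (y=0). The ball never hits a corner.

1. t=2 → T at (5,4); v=(-1,-1)
2. t=4 → B at (1,0); v=(-1,1)
3. t=1 → L at (0,1); v=(1,1)
4. t=3 → T at (3,4); v=(1,-1)
5. t=4 → B at (7,0); v=(1,1)
6. t=2 → R at (9,2); v=(-1,1)
7. t=2 → T at (7,4); v=(-1,-1)

Final position: (7,4)
Wall sequence: TBLTBRT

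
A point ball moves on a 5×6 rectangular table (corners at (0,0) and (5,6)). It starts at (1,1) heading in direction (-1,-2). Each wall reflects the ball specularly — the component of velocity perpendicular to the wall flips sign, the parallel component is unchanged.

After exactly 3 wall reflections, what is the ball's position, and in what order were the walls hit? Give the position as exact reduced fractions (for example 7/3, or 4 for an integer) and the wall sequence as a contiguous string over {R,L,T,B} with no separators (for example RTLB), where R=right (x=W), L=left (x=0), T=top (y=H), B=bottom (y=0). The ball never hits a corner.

Final position: (5/2,6)
Wall sequence: BLT

1. t=1/2 → B at (1/2,0); v=(-1,2)
2. t=1/2 → L at (0,1); v=(1,2)
3. t=5/2 → T at (5/2,6); v=(1,-2)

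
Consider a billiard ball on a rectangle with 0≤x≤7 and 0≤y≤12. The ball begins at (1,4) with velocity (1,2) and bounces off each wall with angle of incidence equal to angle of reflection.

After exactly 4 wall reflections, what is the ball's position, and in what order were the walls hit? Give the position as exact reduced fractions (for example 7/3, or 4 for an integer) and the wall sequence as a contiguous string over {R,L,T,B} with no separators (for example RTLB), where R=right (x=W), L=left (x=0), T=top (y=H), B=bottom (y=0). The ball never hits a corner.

1. t=4 → T at (5,12); v=(1,-2)
2. t=2 → R at (7,8); v=(-1,-2)
3. t=4 → B at (3,0); v=(-1,2)
4. t=3 → L at (0,6); v=(1,2)

Final position: (0,6)
Wall sequence: TRBL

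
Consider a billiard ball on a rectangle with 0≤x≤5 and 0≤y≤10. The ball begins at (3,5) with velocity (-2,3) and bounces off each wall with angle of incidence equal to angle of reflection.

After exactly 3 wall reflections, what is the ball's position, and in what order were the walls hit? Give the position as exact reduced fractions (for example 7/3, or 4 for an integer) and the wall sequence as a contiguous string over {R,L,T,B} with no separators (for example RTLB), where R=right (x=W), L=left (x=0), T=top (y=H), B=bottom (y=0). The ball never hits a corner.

1. t=3/2 → L at (0,19/2); v=(2,3)
2. t=1/6 → T at (1/3,10); v=(2,-3)
3. t=7/3 → R at (5,3); v=(-2,-3)

Final position: (5,3)
Wall sequence: LTR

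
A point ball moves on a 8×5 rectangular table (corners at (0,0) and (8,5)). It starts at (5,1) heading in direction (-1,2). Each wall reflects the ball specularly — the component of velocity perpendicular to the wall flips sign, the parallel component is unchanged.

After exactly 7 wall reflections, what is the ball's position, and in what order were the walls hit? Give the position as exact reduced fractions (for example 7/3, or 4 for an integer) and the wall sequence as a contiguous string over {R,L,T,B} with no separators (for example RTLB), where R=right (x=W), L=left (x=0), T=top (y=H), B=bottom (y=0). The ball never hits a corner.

1. t=2 → T at (3,5); v=(-1,-2)
2. t=5/2 → B at (1/2,0); v=(-1,2)
3. t=1/2 → L at (0,1); v=(1,2)
4. t=2 → T at (2,5); v=(1,-2)
5. t=5/2 → B at (9/2,0); v=(1,2)
6. t=5/2 → T at (7,5); v=(1,-2)
7. t=1 → R at (8,3); v=(-1,-2)

Final position: (8,3)
Wall sequence: TBLTBTR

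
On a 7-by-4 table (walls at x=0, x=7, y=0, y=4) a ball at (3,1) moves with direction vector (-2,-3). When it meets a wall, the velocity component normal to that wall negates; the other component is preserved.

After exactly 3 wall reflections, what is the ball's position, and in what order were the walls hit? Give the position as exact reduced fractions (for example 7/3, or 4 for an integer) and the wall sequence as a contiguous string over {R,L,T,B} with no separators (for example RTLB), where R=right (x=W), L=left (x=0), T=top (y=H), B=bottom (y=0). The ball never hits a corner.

Final position: (1/3,4)
Wall sequence: BLT

1. t=1/3 → B at (7/3,0); v=(-2,3)
2. t=7/6 → L at (0,7/2); v=(2,3)
3. t=1/6 → T at (1/3,4); v=(2,-3)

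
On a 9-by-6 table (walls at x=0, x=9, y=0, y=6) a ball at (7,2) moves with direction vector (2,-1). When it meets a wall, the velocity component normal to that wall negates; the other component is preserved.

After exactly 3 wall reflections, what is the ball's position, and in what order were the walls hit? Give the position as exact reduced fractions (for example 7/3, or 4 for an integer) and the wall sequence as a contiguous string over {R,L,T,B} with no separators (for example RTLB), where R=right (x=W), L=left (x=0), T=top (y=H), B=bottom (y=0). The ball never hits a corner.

Final position: (0,7/2)
Wall sequence: RBL

1. t=1 → R at (9,1); v=(-2,-1)
2. t=1 → B at (7,0); v=(-2,1)
3. t=7/2 → L at (0,7/2); v=(2,1)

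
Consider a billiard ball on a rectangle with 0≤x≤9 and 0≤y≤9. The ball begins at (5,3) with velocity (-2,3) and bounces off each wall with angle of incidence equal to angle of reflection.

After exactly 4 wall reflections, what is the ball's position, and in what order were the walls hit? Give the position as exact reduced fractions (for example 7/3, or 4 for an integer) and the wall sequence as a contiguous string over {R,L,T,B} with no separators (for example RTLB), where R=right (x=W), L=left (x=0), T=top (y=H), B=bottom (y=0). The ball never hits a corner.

1. t=2 → T at (1,9); v=(-2,-3)
2. t=1/2 → L at (0,15/2); v=(2,-3)
3. t=5/2 → B at (5,0); v=(2,3)
4. t=2 → R at (9,6); v=(-2,3)

Final position: (9,6)
Wall sequence: TLBR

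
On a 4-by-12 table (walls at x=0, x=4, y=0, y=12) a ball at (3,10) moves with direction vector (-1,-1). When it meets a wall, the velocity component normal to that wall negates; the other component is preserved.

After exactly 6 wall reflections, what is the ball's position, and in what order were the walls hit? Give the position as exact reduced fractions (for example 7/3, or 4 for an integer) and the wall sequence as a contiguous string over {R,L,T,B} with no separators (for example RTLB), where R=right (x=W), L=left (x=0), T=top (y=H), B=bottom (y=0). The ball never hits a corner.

1. t=3 → L at (0,7); v=(1,-1)
2. t=4 → R at (4,3); v=(-1,-1)
3. t=3 → B at (1,0); v=(-1,1)
4. t=1 → L at (0,1); v=(1,1)
5. t=4 → R at (4,5); v=(-1,1)
6. t=4 → L at (0,9); v=(1,1)

Final position: (0,9)
Wall sequence: LRBLRL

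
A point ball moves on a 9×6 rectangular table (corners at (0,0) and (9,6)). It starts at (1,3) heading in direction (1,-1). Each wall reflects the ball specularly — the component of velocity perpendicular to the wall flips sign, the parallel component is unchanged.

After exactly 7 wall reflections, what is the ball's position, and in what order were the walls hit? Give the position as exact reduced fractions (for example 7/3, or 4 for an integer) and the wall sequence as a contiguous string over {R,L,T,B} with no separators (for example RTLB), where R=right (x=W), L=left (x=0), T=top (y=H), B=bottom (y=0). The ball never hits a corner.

1. t=3 → B at (4,0); v=(1,1)
2. t=5 → R at (9,5); v=(-1,1)
3. t=1 → T at (8,6); v=(-1,-1)
4. t=6 → B at (2,0); v=(-1,1)
5. t=2 → L at (0,2); v=(1,1)
6. t=4 → T at (4,6); v=(1,-1)
7. t=5 → R at (9,1); v=(-1,-1)

Final position: (9,1)
Wall sequence: BRTBLTR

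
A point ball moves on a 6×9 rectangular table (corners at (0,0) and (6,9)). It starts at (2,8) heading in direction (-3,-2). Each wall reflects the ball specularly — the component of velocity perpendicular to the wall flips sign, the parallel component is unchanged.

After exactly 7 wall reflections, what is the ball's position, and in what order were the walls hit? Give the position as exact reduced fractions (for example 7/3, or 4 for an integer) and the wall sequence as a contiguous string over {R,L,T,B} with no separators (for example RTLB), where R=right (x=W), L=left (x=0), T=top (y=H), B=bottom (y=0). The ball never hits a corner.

1. t=2/3 → L at (0,20/3); v=(3,-2)
2. t=2 → R at (6,8/3); v=(-3,-2)
3. t=4/3 → B at (2,0); v=(-3,2)
4. t=2/3 → L at (0,4/3); v=(3,2)
5. t=2 → R at (6,16/3); v=(-3,2)
6. t=11/6 → T at (1/2,9); v=(-3,-2)
7. t=1/6 → L at (0,26/3); v=(3,-2)

Final position: (0,26/3)
Wall sequence: LRBLRTL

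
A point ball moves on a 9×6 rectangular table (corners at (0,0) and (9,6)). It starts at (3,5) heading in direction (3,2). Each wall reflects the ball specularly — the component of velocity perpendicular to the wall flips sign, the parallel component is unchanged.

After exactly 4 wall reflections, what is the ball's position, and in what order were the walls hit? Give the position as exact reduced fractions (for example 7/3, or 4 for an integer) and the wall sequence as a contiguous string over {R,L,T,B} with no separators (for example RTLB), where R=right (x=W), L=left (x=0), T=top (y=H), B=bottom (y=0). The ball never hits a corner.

1. t=1/2 → T at (9/2,6); v=(3,-2)
2. t=3/2 → R at (9,3); v=(-3,-2)
3. t=3/2 → B at (9/2,0); v=(-3,2)
4. t=3/2 → L at (0,3); v=(3,2)

Final position: (0,3)
Wall sequence: TRBL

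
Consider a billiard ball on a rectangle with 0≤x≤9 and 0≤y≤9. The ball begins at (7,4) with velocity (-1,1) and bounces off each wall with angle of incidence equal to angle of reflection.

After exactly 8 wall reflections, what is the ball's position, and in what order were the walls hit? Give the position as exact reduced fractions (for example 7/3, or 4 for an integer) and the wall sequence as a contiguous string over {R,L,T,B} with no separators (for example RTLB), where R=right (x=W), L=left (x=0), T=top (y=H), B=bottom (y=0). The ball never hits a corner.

1. t=5 → T at (2,9); v=(-1,-1)
2. t=2 → L at (0,7); v=(1,-1)
3. t=7 → B at (7,0); v=(1,1)
4. t=2 → R at (9,2); v=(-1,1)
5. t=7 → T at (2,9); v=(-1,-1)
6. t=2 → L at (0,7); v=(1,-1)
7. t=7 → B at (7,0); v=(1,1)
8. t=2 → R at (9,2); v=(-1,1)

Final position: (9,2)
Wall sequence: TLBRTLBR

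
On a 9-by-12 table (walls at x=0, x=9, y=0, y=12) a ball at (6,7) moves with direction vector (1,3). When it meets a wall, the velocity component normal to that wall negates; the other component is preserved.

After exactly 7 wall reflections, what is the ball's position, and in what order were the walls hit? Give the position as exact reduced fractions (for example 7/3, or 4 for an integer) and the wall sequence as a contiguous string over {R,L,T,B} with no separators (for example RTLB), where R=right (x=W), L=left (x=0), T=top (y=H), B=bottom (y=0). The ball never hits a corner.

Final position: (17/3,12)
Wall sequence: TRBTLBT

1. t=5/3 → T at (23/3,12); v=(1,-3)
2. t=4/3 → R at (9,8); v=(-1,-3)
3. t=8/3 → B at (19/3,0); v=(-1,3)
4. t=4 → T at (7/3,12); v=(-1,-3)
5. t=7/3 → L at (0,5); v=(1,-3)
6. t=5/3 → B at (5/3,0); v=(1,3)
7. t=4 → T at (17/3,12); v=(1,-3)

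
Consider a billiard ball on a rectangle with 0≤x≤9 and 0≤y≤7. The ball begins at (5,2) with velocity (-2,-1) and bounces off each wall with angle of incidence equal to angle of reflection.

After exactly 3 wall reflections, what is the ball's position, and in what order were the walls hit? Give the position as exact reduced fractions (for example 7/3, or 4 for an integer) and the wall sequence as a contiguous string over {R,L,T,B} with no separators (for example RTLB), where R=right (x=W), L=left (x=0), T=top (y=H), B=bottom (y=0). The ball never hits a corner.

Final position: (9,5)
Wall sequence: BLR

1. t=2 → B at (1,0); v=(-2,1)
2. t=1/2 → L at (0,1/2); v=(2,1)
3. t=9/2 → R at (9,5); v=(-2,1)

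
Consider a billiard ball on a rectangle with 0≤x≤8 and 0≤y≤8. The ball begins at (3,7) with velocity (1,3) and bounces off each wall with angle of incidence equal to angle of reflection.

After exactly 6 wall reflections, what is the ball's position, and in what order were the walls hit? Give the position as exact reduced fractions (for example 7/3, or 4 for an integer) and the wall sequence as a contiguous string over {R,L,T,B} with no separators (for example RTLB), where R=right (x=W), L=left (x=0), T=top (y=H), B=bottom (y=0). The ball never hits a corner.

1. t=1/3 → T at (10/3,8); v=(1,-3)
2. t=8/3 → B at (6,0); v=(1,3)
3. t=2 → R at (8,6); v=(-1,3)
4. t=2/3 → T at (22/3,8); v=(-1,-3)
5. t=8/3 → B at (14/3,0); v=(-1,3)
6. t=8/3 → T at (2,8); v=(-1,-3)

Final position: (2,8)
Wall sequence: TBRTBT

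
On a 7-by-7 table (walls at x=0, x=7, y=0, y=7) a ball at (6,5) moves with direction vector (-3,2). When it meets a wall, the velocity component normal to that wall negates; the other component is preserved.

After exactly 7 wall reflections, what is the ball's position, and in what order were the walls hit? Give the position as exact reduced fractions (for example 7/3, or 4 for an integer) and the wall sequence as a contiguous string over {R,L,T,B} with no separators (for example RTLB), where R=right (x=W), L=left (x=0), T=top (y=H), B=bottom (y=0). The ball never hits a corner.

1. t=1 → T at (3,7); v=(-3,-2)
2. t=1 → L at (0,5); v=(3,-2)
3. t=7/3 → R at (7,1/3); v=(-3,-2)
4. t=1/6 → B at (13/2,0); v=(-3,2)
5. t=13/6 → L at (0,13/3); v=(3,2)
6. t=4/3 → T at (4,7); v=(3,-2)
7. t=1 → R at (7,5); v=(-3,-2)

Final position: (7,5)
Wall sequence: TLRBLTR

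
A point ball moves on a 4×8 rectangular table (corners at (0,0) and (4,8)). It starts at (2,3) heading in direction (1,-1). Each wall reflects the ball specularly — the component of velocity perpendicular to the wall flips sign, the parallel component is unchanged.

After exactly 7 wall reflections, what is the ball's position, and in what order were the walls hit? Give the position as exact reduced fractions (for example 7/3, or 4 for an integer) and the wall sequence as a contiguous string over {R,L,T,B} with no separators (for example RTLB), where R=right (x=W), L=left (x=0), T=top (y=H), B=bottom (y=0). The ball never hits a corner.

1. t=2 → R at (4,1); v=(-1,-1)
2. t=1 → B at (3,0); v=(-1,1)
3. t=3 → L at (0,3); v=(1,1)
4. t=4 → R at (4,7); v=(-1,1)
5. t=1 → T at (3,8); v=(-1,-1)
6. t=3 → L at (0,5); v=(1,-1)
7. t=4 → R at (4,1); v=(-1,-1)

Final position: (4,1)
Wall sequence: RBLRTLR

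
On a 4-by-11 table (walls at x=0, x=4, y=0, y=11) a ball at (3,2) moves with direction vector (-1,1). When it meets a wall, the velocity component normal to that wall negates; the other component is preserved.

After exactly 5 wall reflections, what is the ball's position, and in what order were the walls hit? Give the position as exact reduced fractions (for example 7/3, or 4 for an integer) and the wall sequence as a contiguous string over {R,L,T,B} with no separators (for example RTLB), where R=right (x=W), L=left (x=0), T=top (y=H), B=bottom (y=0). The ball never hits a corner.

Final position: (4,5)
Wall sequence: LRTLR

1. t=3 → L at (0,5); v=(1,1)
2. t=4 → R at (4,9); v=(-1,1)
3. t=2 → T at (2,11); v=(-1,-1)
4. t=2 → L at (0,9); v=(1,-1)
5. t=4 → R at (4,5); v=(-1,-1)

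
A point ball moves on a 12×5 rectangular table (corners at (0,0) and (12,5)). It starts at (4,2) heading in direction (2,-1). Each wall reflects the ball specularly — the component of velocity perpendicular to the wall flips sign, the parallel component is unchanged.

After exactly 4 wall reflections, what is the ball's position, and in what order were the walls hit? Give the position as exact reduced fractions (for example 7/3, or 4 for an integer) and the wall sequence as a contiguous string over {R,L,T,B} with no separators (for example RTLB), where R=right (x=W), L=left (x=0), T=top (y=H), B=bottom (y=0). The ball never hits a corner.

1. t=2 → B at (8,0); v=(2,1)
2. t=2 → R at (12,2); v=(-2,1)
3. t=3 → T at (6,5); v=(-2,-1)
4. t=3 → L at (0,2); v=(2,-1)

Final position: (0,2)
Wall sequence: BRTL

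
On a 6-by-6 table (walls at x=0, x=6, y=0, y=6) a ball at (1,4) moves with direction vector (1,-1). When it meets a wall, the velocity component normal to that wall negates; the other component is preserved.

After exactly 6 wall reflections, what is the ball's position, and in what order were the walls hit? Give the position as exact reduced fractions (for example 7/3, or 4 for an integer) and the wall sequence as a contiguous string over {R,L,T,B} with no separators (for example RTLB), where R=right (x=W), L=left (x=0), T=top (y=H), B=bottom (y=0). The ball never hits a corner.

1. t=4 → B at (5,0); v=(1,1)
2. t=1 → R at (6,1); v=(-1,1)
3. t=5 → T at (1,6); v=(-1,-1)
4. t=1 → L at (0,5); v=(1,-1)
5. t=5 → B at (5,0); v=(1,1)
6. t=1 → R at (6,1); v=(-1,1)

Final position: (6,1)
Wall sequence: BRTLBR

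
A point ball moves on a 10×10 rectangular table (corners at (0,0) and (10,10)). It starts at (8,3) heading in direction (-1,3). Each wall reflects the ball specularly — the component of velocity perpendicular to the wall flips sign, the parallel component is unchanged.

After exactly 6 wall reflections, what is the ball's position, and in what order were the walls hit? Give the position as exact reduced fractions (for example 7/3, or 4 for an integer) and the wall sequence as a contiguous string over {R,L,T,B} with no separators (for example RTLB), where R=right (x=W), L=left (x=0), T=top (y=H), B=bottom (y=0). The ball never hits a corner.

Final position: (23/3,10)
Wall sequence: TBLTBT

1. t=7/3 → T at (17/3,10); v=(-1,-3)
2. t=10/3 → B at (7/3,0); v=(-1,3)
3. t=7/3 → L at (0,7); v=(1,3)
4. t=1 → T at (1,10); v=(1,-3)
5. t=10/3 → B at (13/3,0); v=(1,3)
6. t=10/3 → T at (23/3,10); v=(1,-3)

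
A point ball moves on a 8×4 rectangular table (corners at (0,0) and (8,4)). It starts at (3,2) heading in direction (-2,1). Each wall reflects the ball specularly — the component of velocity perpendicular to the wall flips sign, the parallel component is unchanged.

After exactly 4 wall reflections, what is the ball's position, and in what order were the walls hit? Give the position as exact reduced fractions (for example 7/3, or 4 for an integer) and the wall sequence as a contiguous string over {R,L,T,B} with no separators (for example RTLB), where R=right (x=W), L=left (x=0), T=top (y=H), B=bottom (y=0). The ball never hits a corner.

Final position: (7,0)
Wall sequence: LTRB

1. t=3/2 → L at (0,7/2); v=(2,1)
2. t=1/2 → T at (1,4); v=(2,-1)
3. t=7/2 → R at (8,1/2); v=(-2,-1)
4. t=1/2 → B at (7,0); v=(-2,1)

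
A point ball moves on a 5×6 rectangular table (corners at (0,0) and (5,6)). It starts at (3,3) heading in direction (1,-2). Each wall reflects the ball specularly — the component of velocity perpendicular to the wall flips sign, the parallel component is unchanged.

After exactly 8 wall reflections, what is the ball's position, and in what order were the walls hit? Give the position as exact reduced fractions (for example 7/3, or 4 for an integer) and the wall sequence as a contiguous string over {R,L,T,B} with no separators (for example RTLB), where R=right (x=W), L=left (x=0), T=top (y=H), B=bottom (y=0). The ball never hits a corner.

1. t=3/2 → B at (9/2,0); v=(1,2)
2. t=1/2 → R at (5,1); v=(-1,2)
3. t=5/2 → T at (5/2,6); v=(-1,-2)
4. t=5/2 → L at (0,1); v=(1,-2)
5. t=1/2 → B at (1/2,0); v=(1,2)
6. t=3 → T at (7/2,6); v=(1,-2)
7. t=3/2 → R at (5,3); v=(-1,-2)
8. t=3/2 → B at (7/2,0); v=(-1,2)

Final position: (7/2,0)
Wall sequence: BRTLBTRB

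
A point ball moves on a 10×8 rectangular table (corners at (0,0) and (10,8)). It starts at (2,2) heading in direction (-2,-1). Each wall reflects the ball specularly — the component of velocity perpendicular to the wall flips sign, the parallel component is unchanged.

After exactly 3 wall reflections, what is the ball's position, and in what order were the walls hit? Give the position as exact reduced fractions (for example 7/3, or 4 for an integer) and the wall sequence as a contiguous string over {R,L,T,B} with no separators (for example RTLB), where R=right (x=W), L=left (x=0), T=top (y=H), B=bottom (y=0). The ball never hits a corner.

1. t=1 → L at (0,1); v=(2,-1)
2. t=1 → B at (2,0); v=(2,1)
3. t=4 → R at (10,4); v=(-2,1)

Final position: (10,4)
Wall sequence: LBR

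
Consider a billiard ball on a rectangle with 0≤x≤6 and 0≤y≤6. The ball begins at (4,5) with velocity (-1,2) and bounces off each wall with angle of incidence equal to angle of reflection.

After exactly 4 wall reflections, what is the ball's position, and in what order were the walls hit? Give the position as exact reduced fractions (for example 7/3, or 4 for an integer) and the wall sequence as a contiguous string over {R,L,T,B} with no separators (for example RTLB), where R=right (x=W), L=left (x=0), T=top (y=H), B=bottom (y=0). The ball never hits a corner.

Final position: (5/2,6)
Wall sequence: TBLT

1. t=1/2 → T at (7/2,6); v=(-1,-2)
2. t=3 → B at (1/2,0); v=(-1,2)
3. t=1/2 → L at (0,1); v=(1,2)
4. t=5/2 → T at (5/2,6); v=(1,-2)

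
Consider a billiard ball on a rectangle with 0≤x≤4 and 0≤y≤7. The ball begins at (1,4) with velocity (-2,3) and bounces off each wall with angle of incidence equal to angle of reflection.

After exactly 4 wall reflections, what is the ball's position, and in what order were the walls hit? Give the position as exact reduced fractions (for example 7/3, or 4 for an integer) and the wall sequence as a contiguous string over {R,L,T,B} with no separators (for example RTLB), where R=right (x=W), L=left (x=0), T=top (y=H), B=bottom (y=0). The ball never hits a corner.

Final position: (7/3,0)
Wall sequence: LTRB

1. t=1/2 → L at (0,11/2); v=(2,3)
2. t=1/2 → T at (1,7); v=(2,-3)
3. t=3/2 → R at (4,5/2); v=(-2,-3)
4. t=5/6 → B at (7/3,0); v=(-2,3)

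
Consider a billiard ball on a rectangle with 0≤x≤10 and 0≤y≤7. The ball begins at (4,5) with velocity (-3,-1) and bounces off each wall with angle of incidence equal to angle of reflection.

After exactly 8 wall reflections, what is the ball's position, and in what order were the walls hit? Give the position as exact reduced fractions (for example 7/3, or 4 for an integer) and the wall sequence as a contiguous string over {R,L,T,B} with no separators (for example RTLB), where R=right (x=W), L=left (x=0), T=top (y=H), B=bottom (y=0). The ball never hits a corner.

1. t=4/3 → L at (0,11/3); v=(3,-1)
2. t=10/3 → R at (10,1/3); v=(-3,-1)
3. t=1/3 → B at (9,0); v=(-3,1)
4. t=3 → L at (0,3); v=(3,1)
5. t=10/3 → R at (10,19/3); v=(-3,1)
6. t=2/3 → T at (8,7); v=(-3,-1)
7. t=8/3 → L at (0,13/3); v=(3,-1)
8. t=10/3 → R at (10,1); v=(-3,-1)

Final position: (10,1)
Wall sequence: LRBLRTLR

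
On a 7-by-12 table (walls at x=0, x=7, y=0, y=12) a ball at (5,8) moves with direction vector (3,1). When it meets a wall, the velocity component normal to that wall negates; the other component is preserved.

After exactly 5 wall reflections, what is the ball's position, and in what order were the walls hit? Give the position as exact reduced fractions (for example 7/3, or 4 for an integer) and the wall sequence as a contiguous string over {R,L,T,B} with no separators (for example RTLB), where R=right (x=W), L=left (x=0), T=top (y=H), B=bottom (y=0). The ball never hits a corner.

1. t=2/3 → R at (7,26/3); v=(-3,1)
2. t=7/3 → L at (0,11); v=(3,1)
3. t=1 → T at (3,12); v=(3,-1)
4. t=4/3 → R at (7,32/3); v=(-3,-1)
5. t=7/3 → L at (0,25/3); v=(3,-1)

Final position: (0,25/3)
Wall sequence: RLTRL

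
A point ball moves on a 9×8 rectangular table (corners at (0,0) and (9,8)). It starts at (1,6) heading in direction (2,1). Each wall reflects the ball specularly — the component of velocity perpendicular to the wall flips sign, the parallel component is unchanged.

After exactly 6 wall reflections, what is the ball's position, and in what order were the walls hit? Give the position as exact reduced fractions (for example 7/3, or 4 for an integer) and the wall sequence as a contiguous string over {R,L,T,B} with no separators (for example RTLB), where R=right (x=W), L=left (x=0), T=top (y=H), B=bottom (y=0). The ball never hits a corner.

1. t=2 → T at (5,8); v=(2,-1)
2. t=2 → R at (9,6); v=(-2,-1)
3. t=9/2 → L at (0,3/2); v=(2,-1)
4. t=3/2 → B at (3,0); v=(2,1)
5. t=3 → R at (9,3); v=(-2,1)
6. t=9/2 → L at (0,15/2); v=(2,1)

Final position: (0,15/2)
Wall sequence: TRLBRL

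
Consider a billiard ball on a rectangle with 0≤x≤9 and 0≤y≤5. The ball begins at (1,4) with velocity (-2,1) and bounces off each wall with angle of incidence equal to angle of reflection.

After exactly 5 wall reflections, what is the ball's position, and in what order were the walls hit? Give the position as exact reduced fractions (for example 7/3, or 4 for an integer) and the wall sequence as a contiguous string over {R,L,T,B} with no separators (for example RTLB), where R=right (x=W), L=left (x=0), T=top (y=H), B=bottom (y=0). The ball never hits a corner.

1. t=1/2 → L at (0,9/2); v=(2,1)
2. t=1/2 → T at (1,5); v=(2,-1)
3. t=4 → R at (9,1); v=(-2,-1)
4. t=1 → B at (7,0); v=(-2,1)
5. t=7/2 → L at (0,7/2); v=(2,1)

Final position: (0,7/2)
Wall sequence: LTRBL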